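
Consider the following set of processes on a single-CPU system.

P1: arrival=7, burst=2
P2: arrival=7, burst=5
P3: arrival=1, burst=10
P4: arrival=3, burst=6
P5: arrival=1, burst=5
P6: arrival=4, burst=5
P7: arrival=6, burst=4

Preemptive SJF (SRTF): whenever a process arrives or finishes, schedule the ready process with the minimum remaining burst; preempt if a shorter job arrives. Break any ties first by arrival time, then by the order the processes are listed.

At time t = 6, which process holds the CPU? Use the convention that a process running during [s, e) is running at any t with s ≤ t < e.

P7

Schedule: | idle 0-1 | P5 1-6 | P7 6-7 | P1 7-9 | P7 9-12 | P6 12-17 | P2 17-22 | P4 22-28 | P3 28-38 |
Completion: P1=9  P2=22  P3=38  P4=28  P5=6  P6=17  P7=12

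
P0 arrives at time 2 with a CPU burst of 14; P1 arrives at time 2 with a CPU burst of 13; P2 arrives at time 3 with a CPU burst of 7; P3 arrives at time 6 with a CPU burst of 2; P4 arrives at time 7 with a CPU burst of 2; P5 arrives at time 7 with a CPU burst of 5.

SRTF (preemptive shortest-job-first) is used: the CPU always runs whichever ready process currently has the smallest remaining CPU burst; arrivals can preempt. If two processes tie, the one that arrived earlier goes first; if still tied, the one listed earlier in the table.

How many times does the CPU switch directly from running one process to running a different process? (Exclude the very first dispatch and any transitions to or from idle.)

Timeline: | idle 0-2 | P1 2-3 | P2 3-6 | P3 6-8 | P4 8-10 | P2 10-14 | P5 14-19 | P1 19-31 | P0 31-45 |
Completion: P0=45  P1=31  P2=14  P3=8  P4=10  P5=19

7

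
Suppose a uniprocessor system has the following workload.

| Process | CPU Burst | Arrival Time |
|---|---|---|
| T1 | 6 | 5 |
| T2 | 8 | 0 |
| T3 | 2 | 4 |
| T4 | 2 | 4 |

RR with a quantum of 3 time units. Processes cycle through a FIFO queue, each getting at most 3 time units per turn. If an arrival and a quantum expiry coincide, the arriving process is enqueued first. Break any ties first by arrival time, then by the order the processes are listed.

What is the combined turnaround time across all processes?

38

Gantt: | T2 0-6 | T3 6-8 | T4 8-10 | T1 10-13 | T2 13-15 | T1 15-18 |
Completion: T1=18  T2=15  T3=8  T4=10
Turnaround (C−A): T1=13  T2=15  T3=4  T4=6
Turnaround = completion − arrival: T1=13, T2=15, T3=4, T4=6
Total turnaround = 13 + 15 + 4 + 6 = 38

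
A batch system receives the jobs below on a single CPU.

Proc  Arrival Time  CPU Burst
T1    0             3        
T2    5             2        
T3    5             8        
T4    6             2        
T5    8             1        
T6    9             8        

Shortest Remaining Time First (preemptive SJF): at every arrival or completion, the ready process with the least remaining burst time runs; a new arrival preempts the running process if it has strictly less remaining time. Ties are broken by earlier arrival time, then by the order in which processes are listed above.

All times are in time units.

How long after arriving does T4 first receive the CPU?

Schedule: | T1 0-3 | idle 3-5 | T2 5-7 | T4 7-9 | T5 9-10 | T3 10-18 | T6 18-26 |
Completion: T1=3  T2=7  T3=18  T4=9  T5=10  T6=26
Turnaround (C−A): T1=3  T2=2  T3=13  T4=3  T5=2  T6=17
Response(T4) = first start − arrival = 7 − 6 = 1

1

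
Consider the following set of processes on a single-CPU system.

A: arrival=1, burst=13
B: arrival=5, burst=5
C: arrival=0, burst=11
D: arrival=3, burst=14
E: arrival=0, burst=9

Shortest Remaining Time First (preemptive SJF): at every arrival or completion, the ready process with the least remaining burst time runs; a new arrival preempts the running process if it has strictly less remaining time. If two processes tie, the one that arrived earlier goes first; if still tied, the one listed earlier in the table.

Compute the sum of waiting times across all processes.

77

Schedule: | E 0-9 | B 9-14 | C 14-25 | A 25-38 | D 38-52 |
Completion: A=38  B=14  C=25  D=52  E=9
Turnaround (C−A): A=37  B=9  C=25  D=49  E=9
Waiting = turnaround − burst: A=24, B=4, C=14, D=35, E=0
Total waiting = 24 + 4 + 14 + 35 + 0 = 77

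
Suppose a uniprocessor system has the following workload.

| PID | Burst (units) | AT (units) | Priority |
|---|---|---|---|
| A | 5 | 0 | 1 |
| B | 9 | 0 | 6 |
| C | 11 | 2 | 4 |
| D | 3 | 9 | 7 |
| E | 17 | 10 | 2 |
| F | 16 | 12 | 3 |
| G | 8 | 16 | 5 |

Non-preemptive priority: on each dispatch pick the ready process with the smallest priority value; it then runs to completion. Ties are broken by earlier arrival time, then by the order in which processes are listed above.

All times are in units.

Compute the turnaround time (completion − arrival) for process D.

60

Schedule: | A 0-5 | C 5-16 | E 16-33 | F 33-49 | G 49-57 | B 57-66 | D 66-69 |
Completion: A=5  B=66  C=16  D=69  E=33  F=49  G=57
Turnaround(D) = completion − arrival = 69 − 9 = 60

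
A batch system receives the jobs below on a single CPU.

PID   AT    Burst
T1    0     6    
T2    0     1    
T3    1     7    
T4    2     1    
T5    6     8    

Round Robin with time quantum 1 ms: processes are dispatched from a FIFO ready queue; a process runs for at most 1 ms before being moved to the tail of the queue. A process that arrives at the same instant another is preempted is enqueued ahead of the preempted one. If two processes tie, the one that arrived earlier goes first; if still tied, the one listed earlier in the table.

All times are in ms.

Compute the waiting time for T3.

Schedule: | T1 0-1 | T2 1-2 | T3 2-3 | T1 3-4 | T4 4-5 | T3 5-6 | T1 6-7 | T5 7-8 | T3 8-9 | T1 9-10 | T5 10-11 | T3 11-12 | T1 12-13 | T5 13-14 | T3 14-15 | T1 15-16 | T5 16-17 | T3 17-18 | T5 18-19 | T3 19-20 | T5 20-23 |
Completion: T1=16  T2=2  T3=20  T4=5  T5=23
Turnaround (C−A): T1=16  T2=2  T3=19  T4=3  T5=17
Waiting(T3) = turnaround − burst = 19 − 7 = 12

12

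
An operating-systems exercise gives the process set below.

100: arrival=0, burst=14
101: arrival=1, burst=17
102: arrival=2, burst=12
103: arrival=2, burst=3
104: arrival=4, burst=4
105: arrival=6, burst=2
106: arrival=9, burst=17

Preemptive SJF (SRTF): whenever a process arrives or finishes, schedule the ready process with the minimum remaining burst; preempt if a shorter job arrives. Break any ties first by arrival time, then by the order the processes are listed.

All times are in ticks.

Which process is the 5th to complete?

Timeline: | 100 0-2 | 103 2-5 | 104 5-6 | 105 6-8 | 104 8-11 | 100 11-23 | 102 23-35 | 101 35-52 | 106 52-69 |
Completion: 100=23  101=52  102=35  103=5  104=11  105=8  106=69
Finish order: 103 → 105 → 104 → 100 → 102 → 101 → 106

102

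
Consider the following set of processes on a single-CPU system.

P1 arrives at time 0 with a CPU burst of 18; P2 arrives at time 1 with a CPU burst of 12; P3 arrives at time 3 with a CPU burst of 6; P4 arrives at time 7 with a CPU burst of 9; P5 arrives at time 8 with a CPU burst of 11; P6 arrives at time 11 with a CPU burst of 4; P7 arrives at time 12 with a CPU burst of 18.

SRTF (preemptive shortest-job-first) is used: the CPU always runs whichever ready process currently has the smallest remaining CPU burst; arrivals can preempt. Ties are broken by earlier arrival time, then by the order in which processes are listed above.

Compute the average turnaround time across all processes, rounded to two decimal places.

31.00

Timeline: | P1 0-1 | P2 1-3 | P3 3-9 | P4 9-11 | P6 11-15 | P4 15-22 | P2 22-32 | P5 32-43 | P1 43-60 | P7 60-78 |
Completion: P1=60  P2=32  P3=9  P4=22  P5=43  P6=15  P7=78
Turnaround times: P1=60, P2=31, P3=6, P4=15, P5=35, P6=4, P7=66
Average turnaround = (60+31+6+15+35+4+66) / 7 = 217/7 = 31.00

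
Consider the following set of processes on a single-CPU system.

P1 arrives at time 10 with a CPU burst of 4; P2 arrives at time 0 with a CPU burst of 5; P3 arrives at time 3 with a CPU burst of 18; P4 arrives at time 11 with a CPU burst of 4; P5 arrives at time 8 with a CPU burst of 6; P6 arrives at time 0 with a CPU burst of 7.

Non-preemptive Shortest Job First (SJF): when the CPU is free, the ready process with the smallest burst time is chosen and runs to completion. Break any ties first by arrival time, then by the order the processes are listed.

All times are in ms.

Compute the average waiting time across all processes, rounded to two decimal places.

Schedule: | P2 0-5 | P6 5-12 | P1 12-16 | P4 16-20 | P5 20-26 | P3 26-44 |
Completion: P1=16  P2=5  P3=44  P4=20  P5=26  P6=12
Turnaround (C−A): P1=6  P2=5  P3=41  P4=9  P5=18  P6=12
Waiting times: P1=2, P2=0, P3=23, P4=5, P5=12, P6=5
Average waiting = (2+0+23+5+12+5) / 6 = 47/6 = 7.83

7.83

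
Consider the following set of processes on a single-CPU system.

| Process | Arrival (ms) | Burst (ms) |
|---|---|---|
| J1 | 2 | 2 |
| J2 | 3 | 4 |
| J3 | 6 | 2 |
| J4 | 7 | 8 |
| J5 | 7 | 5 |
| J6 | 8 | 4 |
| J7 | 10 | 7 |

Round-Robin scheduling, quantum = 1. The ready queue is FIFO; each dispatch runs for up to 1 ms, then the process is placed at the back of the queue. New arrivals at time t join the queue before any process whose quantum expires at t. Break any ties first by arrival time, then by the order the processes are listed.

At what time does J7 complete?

Timeline: | idle 0-2 | J1 2-3 | J2 3-4 | J1 4-5 | J2 5-6 | J3 6-7 | J2 7-8 | J4 8-9 | J5 9-10 | J3 10-11 | J6 11-12 | J2 12-13 | J4 13-14 | J7 14-15 | J5 15-16 | J6 16-17 | J4 17-18 | J7 18-19 | J5 19-20 | J6 20-21 | J4 21-22 | J7 22-23 | J5 23-24 | J6 24-25 | J4 25-26 | J7 26-27 | J5 27-28 | J4 28-29 | J7 29-30 | J4 30-31 | J7 31-32 | J4 32-33 | J7 33-34 |
Completion: J1=5  J2=13  J3=11  J4=33  J5=28  J6=25  J7=34

34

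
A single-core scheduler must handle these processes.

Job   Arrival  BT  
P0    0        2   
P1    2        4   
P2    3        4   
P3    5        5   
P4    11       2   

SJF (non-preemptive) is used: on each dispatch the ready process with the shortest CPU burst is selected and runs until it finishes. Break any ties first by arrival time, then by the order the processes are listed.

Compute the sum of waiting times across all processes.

Timeline: | P0 0-2 | P1 2-6 | P2 6-10 | P3 10-15 | P4 15-17 |
Completion: P0=2  P1=6  P2=10  P3=15  P4=17
Turnaround (C−A): P0=2  P1=4  P2=7  P3=10  P4=6
Waiting = turnaround − burst: P0=0, P1=0, P2=3, P3=5, P4=4
Total waiting = 0 + 0 + 3 + 5 + 4 = 12

12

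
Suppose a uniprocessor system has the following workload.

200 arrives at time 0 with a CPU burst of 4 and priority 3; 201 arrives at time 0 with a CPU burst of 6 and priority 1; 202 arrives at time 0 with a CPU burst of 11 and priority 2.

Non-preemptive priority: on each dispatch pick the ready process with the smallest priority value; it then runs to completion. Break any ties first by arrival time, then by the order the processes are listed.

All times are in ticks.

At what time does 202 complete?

Schedule: | 201 0-6 | 202 6-17 | 200 17-21 |
Completion: 200=21  201=6  202=17
Turnaround (C−A): 200=21  201=6  202=17

17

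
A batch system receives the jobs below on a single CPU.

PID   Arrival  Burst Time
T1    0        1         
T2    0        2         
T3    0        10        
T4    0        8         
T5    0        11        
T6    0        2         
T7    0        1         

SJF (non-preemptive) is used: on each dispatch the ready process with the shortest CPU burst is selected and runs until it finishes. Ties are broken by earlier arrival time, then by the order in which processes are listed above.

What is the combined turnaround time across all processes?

Gantt: | T1 0-1 | T7 1-2 | T2 2-4 | T6 4-6 | T4 6-14 | T3 14-24 | T5 24-35 |
Completion: T1=1  T2=4  T3=24  T4=14  T5=35  T6=6  T7=2
Turnaround (C−A): T1=1  T2=4  T3=24  T4=14  T5=35  T6=6  T7=2
Turnaround = completion − arrival: T1=1, T2=4, T3=24, T4=14, T5=35, T6=6, T7=2
Total turnaround = 1 + 4 + 24 + 14 + 35 + 6 + 2 = 86

86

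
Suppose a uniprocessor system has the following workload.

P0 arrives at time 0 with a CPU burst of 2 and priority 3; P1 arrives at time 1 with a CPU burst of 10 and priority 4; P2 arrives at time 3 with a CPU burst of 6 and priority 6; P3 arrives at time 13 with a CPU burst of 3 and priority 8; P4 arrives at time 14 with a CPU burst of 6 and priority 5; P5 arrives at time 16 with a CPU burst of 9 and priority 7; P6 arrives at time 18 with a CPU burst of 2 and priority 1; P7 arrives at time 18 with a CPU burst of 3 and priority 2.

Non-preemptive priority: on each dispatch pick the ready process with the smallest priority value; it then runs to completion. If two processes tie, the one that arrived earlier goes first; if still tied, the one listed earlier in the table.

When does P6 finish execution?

20

Schedule: | P0 0-2 | P1 2-12 | P2 12-18 | P6 18-20 | P7 20-23 | P4 23-29 | P5 29-38 | P3 38-41 |
Completion: P0=2  P1=12  P2=18  P3=41  P4=29  P5=38  P6=20  P7=23
Turnaround (C−A): P0=2  P1=11  P2=15  P3=28  P4=15  P5=22  P6=2  P7=5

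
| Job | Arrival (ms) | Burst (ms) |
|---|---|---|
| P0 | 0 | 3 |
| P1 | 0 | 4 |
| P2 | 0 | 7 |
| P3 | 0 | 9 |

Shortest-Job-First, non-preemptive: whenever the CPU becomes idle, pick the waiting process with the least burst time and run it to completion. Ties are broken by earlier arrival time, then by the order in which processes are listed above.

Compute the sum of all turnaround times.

Timeline: | P0 0-3 | P1 3-7 | P2 7-14 | P3 14-23 |
Completion: P0=3  P1=7  P2=14  P3=23
Turnaround = completion − arrival: P0=3, P1=7, P2=14, P3=23
Total turnaround = 3 + 7 + 14 + 23 = 47

47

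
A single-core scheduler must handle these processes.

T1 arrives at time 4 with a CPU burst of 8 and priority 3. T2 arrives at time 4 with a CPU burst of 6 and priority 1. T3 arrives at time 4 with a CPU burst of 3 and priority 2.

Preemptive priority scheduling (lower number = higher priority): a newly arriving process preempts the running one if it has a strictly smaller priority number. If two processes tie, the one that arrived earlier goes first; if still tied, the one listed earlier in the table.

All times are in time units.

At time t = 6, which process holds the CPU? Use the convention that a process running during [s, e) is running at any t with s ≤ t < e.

Schedule: | idle 0-4 | T2 4-10 | T3 10-13 | T1 13-21 |
Completion: T1=21  T2=10  T3=13

T2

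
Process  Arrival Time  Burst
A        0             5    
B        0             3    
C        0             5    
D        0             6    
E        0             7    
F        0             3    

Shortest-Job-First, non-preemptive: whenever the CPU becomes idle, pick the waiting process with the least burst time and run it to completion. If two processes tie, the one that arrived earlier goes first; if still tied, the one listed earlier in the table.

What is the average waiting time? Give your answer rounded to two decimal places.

Gantt: | B 0-3 | F 3-6 | A 6-11 | C 11-16 | D 16-22 | E 22-29 |
Completion: A=11  B=3  C=16  D=22  E=29  F=6
Turnaround (C−A): A=11  B=3  C=16  D=22  E=29  F=6
Waiting times: A=6, B=0, C=11, D=16, E=22, F=3
Average waiting = (6+0+11+16+22+3) / 6 = 58/6 = 9.67

9.67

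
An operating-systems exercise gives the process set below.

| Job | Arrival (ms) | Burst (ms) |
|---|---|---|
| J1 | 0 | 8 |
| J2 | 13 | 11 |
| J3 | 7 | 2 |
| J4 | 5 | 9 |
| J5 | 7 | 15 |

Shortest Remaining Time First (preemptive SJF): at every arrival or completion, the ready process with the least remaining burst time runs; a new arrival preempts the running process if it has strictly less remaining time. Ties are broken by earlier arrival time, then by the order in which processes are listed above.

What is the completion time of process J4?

Gantt: | J1 0-8 | J3 8-10 | J4 10-19 | J2 19-30 | J5 30-45 |
Completion: J1=8  J2=30  J3=10  J4=19  J5=45

19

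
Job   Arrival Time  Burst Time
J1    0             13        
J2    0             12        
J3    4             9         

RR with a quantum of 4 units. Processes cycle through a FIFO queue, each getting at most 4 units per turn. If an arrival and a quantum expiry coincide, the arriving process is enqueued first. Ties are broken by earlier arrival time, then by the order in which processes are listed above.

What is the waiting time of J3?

20

Schedule: | J1 0-4 | J2 4-8 | J3 8-12 | J1 12-16 | J2 16-20 | J3 20-24 | J1 24-28 | J2 28-32 | J3 32-33 | J1 33-34 |
Completion: J1=34  J2=32  J3=33
Waiting(J3) = turnaround − burst = 29 − 9 = 20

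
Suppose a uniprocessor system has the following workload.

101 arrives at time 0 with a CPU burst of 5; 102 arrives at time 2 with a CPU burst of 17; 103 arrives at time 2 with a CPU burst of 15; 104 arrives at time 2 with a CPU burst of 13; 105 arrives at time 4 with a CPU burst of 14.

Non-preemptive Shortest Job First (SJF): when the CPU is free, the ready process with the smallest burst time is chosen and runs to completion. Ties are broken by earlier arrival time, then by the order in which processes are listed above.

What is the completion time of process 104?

18

Gantt: | 101 0-5 | 104 5-18 | 105 18-32 | 103 32-47 | 102 47-64 |
Completion: 101=5  102=64  103=47  104=18  105=32
Turnaround (C−A): 101=5  102=62  103=45  104=16  105=28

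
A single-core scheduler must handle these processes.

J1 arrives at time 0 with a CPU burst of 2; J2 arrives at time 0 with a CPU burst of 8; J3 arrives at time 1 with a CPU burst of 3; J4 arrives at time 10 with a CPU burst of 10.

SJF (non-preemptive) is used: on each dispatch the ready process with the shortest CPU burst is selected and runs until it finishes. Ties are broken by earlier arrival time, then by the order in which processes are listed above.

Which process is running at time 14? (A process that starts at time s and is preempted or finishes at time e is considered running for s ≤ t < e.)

Gantt: | J1 0-2 | J3 2-5 | J2 5-13 | J4 13-23 |
Completion: J1=2  J2=13  J3=5  J4=23

J4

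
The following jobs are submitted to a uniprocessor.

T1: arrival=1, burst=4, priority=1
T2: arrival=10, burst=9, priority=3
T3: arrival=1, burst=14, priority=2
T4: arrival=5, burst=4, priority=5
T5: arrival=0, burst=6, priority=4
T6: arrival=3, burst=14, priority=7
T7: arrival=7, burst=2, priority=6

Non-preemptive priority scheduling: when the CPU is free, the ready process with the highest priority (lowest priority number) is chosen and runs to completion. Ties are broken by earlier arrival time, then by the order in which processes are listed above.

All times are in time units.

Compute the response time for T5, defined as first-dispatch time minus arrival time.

0

Timeline: | T5 0-6 | T1 6-10 | T3 10-24 | T2 24-33 | T4 33-37 | T7 37-39 | T6 39-53 |
Completion: T1=10  T2=33  T3=24  T4=37  T5=6  T6=53  T7=39
Turnaround (C−A): T1=9  T2=23  T3=23  T4=32  T5=6  T6=50  T7=32
Response(T5) = first start − arrival = 0 − 0 = 0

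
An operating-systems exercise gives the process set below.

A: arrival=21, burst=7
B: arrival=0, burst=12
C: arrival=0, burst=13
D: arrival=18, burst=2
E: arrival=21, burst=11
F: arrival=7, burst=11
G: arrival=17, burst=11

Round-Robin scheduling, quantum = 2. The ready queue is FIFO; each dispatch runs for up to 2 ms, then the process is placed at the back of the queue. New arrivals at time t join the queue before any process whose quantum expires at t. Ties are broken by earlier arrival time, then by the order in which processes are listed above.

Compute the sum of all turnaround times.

Timeline: | B 0-2 | C 2-4 | B 4-6 | C 6-8 | B 8-10 | F 10-12 | C 12-14 | B 14-16 | F 16-18 | C 18-20 | B 20-22 | G 22-24 | D 24-26 | F 26-28 | C 28-30 | A 30-32 | E 32-34 | B 34-36 | G 36-38 | F 38-40 | C 40-42 | A 42-44 | E 44-46 | G 46-48 | F 48-50 | C 50-51 | A 51-53 | E 53-55 | G 55-57 | F 57-58 | A 58-59 | E 59-61 | G 61-63 | E 63-65 | G 65-66 | E 66-67 |
Completion: A=59  B=36  C=51  D=26  E=67  F=58  G=66
Turnaround (C−A): A=38  B=36  C=51  D=8  E=46  F=51  G=49
Turnaround = completion − arrival: A=38, B=36, C=51, D=8, E=46, F=51, G=49
Total turnaround = 38 + 36 + 51 + 8 + 46 + 51 + 49 = 279

279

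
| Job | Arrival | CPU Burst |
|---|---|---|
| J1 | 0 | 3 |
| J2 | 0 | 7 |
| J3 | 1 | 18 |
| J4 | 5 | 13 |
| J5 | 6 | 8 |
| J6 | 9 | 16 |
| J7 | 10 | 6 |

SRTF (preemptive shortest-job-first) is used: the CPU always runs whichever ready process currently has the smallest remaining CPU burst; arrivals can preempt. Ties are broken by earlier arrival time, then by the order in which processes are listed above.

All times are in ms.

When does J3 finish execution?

71

Schedule: | J1 0-3 | J2 3-10 | J7 10-16 | J5 16-24 | J4 24-37 | J6 37-53 | J3 53-71 |
Completion: J1=3  J2=10  J3=71  J4=37  J5=24  J6=53  J7=16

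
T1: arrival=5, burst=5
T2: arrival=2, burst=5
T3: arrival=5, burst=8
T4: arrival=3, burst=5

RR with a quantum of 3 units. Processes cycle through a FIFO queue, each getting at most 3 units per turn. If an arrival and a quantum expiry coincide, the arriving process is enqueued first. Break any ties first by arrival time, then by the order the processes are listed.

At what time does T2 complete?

Gantt: | idle 0-2 | T2 2-5 | T4 5-8 | T1 8-11 | T3 11-14 | T2 14-16 | T4 16-18 | T1 18-20 | T3 20-25 |
Completion: T1=20  T2=16  T3=25  T4=18

16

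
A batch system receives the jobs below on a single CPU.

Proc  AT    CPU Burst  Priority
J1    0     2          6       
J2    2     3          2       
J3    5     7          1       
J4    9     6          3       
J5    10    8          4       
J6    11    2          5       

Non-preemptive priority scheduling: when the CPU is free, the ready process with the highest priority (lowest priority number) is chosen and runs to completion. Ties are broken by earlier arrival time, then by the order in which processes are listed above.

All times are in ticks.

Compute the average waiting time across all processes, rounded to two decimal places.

4.33

Schedule: | J1 0-2 | J2 2-5 | J3 5-12 | J4 12-18 | J5 18-26 | J6 26-28 |
Completion: J1=2  J2=5  J3=12  J4=18  J5=26  J6=28
Waiting times: J1=0, J2=0, J3=0, J4=3, J5=8, J6=15
Average waiting = (0+0+0+3+8+15) / 6 = 26/6 = 4.33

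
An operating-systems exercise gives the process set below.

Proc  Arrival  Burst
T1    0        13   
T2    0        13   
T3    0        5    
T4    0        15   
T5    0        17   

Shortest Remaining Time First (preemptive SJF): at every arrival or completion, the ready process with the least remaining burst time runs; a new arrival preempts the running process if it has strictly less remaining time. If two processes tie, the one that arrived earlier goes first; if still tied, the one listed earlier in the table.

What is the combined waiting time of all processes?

Timeline: | T3 0-5 | T1 5-18 | T2 18-31 | T4 31-46 | T5 46-63 |
Completion: T1=18  T2=31  T3=5  T4=46  T5=63
Turnaround (C−A): T1=18  T2=31  T3=5  T4=46  T5=63
Waiting = turnaround − burst: T1=5, T2=18, T3=0, T4=31, T5=46
Total waiting = 5 + 18 + 0 + 31 + 46 = 100

100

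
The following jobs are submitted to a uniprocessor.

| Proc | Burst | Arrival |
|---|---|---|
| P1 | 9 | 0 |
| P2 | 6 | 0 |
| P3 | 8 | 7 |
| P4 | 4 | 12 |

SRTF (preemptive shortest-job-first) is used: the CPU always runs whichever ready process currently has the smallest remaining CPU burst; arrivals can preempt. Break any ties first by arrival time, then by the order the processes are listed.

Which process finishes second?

P1

Gantt: | P2 0-6 | P1 6-15 | P4 15-19 | P3 19-27 |
Completion: P1=15  P2=6  P3=27  P4=19
Turnaround (C−A): P1=15  P2=6  P3=20  P4=7
Finish order: P2 → P1 → P4 → P3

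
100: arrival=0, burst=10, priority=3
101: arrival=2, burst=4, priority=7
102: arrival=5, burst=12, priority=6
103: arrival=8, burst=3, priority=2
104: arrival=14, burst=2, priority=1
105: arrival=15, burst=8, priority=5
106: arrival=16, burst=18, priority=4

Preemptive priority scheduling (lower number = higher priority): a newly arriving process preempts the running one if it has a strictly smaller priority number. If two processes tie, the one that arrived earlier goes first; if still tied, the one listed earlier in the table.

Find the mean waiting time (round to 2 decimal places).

15.57

Gantt: | 100 0-8 | 103 8-11 | 100 11-13 | 102 13-14 | 104 14-16 | 106 16-34 | 105 34-42 | 102 42-53 | 101 53-57 |
Completion: 100=13  101=57  102=53  103=11  104=16  105=42  106=34
Turnaround (C−A): 100=13  101=55  102=48  103=3  104=2  105=27  106=18
Waiting times: 100=3, 101=51, 102=36, 103=0, 104=0, 105=19, 106=0
Average waiting = (3+51+36+0+0+19+0) / 7 = 109/7 = 15.57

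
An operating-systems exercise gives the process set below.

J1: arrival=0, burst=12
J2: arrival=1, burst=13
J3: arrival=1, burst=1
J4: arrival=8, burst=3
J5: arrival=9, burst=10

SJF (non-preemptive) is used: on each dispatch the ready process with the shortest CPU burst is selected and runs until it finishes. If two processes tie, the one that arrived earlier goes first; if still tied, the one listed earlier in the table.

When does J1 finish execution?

12

Schedule: | J1 0-12 | J3 12-13 | J4 13-16 | J5 16-26 | J2 26-39 |
Completion: J1=12  J2=39  J3=13  J4=16  J5=26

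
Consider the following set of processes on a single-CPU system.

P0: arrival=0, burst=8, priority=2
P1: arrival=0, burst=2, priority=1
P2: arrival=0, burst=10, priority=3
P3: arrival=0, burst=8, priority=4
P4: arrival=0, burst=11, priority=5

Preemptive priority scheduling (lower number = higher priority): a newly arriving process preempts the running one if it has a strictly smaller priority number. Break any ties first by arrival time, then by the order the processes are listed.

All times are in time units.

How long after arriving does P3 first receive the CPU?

Schedule: | P1 0-2 | P0 2-10 | P2 10-20 | P3 20-28 | P4 28-39 |
Completion: P0=10  P1=2  P2=20  P3=28  P4=39
Turnaround (C−A): P0=10  P1=2  P2=20  P3=28  P4=39
Response(P3) = first start − arrival = 20 − 0 = 20

20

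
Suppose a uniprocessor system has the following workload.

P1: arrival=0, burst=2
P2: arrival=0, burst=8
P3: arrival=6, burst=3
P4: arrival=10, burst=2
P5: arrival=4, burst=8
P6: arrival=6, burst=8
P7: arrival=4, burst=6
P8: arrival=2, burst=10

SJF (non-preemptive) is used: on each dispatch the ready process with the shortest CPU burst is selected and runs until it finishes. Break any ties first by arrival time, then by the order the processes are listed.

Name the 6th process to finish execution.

P5

Timeline: | P1 0-2 | P2 2-10 | P4 10-12 | P3 12-15 | P7 15-21 | P5 21-29 | P6 29-37 | P8 37-47 |
Completion: P1=2  P2=10  P3=15  P4=12  P5=29  P6=37  P7=21  P8=47
Turnaround (C−A): P1=2  P2=10  P3=9  P4=2  P5=25  P6=31  P7=17  P8=45
Finish order: P1 → P2 → P4 → P3 → P7 → P5 → P6 → P8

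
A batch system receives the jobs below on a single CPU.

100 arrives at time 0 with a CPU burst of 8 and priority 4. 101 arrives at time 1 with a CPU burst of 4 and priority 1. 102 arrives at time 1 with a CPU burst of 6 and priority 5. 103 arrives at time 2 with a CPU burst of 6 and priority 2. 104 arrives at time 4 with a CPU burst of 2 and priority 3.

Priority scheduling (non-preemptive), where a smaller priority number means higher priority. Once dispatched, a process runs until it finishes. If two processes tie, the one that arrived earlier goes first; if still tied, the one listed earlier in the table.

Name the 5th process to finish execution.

Schedule: | 100 0-8 | 101 8-12 | 103 12-18 | 104 18-20 | 102 20-26 |
Completion: 100=8  101=12  102=26  103=18  104=20
Turnaround (C−A): 100=8  101=11  102=25  103=16  104=16
Finish order: 100 → 101 → 103 → 104 → 102

102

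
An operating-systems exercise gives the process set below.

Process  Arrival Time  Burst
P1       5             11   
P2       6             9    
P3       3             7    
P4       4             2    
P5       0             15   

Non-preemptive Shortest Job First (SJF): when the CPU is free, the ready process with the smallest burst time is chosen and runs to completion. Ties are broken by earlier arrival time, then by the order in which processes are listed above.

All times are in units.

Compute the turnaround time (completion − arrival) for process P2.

27

Timeline: | P5 0-15 | P4 15-17 | P3 17-24 | P2 24-33 | P1 33-44 |
Completion: P1=44  P2=33  P3=24  P4=17  P5=15
Turnaround(P2) = completion − arrival = 33 − 6 = 27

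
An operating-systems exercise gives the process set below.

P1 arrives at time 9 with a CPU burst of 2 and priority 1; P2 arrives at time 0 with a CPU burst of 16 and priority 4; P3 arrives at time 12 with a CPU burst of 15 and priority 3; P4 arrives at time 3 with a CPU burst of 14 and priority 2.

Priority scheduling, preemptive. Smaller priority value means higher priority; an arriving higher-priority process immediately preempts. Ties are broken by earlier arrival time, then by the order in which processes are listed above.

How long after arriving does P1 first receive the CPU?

0

Gantt: | P2 0-3 | P4 3-9 | P1 9-11 | P4 11-19 | P3 19-34 | P2 34-47 |
Completion: P1=11  P2=47  P3=34  P4=19
Response(P1) = first start − arrival = 9 − 9 = 0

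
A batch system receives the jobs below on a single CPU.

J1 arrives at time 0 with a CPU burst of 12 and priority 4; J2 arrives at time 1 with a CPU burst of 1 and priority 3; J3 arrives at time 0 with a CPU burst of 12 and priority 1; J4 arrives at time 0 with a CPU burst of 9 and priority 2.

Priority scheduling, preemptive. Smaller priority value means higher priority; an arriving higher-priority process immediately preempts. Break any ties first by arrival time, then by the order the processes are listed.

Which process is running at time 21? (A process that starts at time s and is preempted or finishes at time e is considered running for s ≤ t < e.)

J2

Gantt: | J3 0-12 | J4 12-21 | J2 21-22 | J1 22-34 |
Completion: J1=34  J2=22  J3=12  J4=21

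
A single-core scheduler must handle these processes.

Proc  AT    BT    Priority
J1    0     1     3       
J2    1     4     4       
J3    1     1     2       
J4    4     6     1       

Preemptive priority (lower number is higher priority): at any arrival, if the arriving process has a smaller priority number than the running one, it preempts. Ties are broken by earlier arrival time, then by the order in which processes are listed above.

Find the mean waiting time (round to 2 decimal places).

Timeline: | J1 0-1 | J3 1-2 | J2 2-4 | J4 4-10 | J2 10-12 |
Completion: J1=1  J2=12  J3=2  J4=10
Waiting times: J1=0, J2=7, J3=0, J4=0
Average waiting = (0+7+0+0) / 4 = 7/4 = 1.75

1.75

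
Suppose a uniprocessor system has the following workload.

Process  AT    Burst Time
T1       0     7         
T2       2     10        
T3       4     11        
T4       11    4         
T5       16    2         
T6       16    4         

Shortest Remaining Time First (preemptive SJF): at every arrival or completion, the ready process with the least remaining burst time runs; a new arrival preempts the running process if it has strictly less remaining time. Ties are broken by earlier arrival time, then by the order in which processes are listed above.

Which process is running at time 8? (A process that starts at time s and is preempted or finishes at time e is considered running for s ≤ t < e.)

T2

Schedule: | T1 0-7 | T2 7-11 | T4 11-15 | T2 15-16 | T5 16-18 | T6 18-22 | T2 22-27 | T3 27-38 |
Completion: T1=7  T2=27  T3=38  T4=15  T5=18  T6=22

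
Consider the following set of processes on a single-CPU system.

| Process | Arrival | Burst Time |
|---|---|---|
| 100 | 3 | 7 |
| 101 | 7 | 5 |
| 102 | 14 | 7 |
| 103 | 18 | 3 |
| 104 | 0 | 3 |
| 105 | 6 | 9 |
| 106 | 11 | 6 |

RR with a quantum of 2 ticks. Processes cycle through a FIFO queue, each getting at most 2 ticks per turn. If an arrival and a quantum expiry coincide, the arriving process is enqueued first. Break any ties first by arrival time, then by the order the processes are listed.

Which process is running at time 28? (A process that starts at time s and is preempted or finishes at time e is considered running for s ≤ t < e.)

101

Gantt: | 104 0-3 | 100 3-7 | 105 7-9 | 101 9-11 | 100 11-13 | 105 13-15 | 106 15-17 | 101 17-19 | 100 19-20 | 102 20-22 | 105 22-24 | 106 24-26 | 103 26-28 | 101 28-29 | 102 29-31 | 105 31-33 | 106 33-35 | 103 35-36 | 102 36-38 | 105 38-39 | 102 39-40 |
Completion: 100=20  101=29  102=40  103=36  104=3  105=39  106=35
Turnaround (C−A): 100=17  101=22  102=26  103=18  104=3  105=33  106=24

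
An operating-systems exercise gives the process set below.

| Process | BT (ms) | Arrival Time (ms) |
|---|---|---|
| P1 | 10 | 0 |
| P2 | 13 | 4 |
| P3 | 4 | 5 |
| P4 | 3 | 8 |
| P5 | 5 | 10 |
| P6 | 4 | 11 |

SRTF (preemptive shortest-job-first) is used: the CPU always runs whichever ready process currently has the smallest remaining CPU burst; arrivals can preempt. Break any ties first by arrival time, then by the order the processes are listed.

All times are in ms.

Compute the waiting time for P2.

22

Gantt: | P1 0-5 | P3 5-9 | P4 9-12 | P6 12-16 | P1 16-21 | P5 21-26 | P2 26-39 |
Completion: P1=21  P2=39  P3=9  P4=12  P5=26  P6=16
Waiting(P2) = turnaround − burst = 35 − 13 = 22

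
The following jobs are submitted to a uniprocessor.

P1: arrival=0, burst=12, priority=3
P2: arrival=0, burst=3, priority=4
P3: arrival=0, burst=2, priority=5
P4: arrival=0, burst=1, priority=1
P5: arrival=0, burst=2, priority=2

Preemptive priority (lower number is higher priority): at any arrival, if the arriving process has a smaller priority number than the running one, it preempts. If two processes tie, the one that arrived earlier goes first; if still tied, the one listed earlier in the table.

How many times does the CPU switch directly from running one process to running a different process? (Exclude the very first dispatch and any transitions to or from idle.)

4

Schedule: | P4 0-1 | P5 1-3 | P1 3-15 | P2 15-18 | P3 18-20 |
Completion: P1=15  P2=18  P3=20  P4=1  P5=3
Turnaround (C−A): P1=15  P2=18  P3=20  P4=1  P5=3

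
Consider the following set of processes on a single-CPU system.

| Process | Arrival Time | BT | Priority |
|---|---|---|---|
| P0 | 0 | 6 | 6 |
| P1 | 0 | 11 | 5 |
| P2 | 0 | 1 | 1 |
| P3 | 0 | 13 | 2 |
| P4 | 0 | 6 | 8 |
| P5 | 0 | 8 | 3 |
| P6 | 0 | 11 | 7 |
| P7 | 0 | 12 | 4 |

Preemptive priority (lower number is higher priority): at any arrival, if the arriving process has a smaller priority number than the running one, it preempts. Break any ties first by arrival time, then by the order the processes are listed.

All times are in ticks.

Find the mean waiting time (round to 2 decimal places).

Timeline: | P2 0-1 | P3 1-14 | P5 14-22 | P7 22-34 | P1 34-45 | P0 45-51 | P6 51-62 | P4 62-68 |
Completion: P0=51  P1=45  P2=1  P3=14  P4=68  P5=22  P6=62  P7=34
Turnaround (C−A): P0=51  P1=45  P2=1  P3=14  P4=68  P5=22  P6=62  P7=34
Waiting times: P0=45, P1=34, P2=0, P3=1, P4=62, P5=14, P6=51, P7=22
Average waiting = (45+34+0+1+62+14+51+22) / 8 = 229/8 = 28.63

28.63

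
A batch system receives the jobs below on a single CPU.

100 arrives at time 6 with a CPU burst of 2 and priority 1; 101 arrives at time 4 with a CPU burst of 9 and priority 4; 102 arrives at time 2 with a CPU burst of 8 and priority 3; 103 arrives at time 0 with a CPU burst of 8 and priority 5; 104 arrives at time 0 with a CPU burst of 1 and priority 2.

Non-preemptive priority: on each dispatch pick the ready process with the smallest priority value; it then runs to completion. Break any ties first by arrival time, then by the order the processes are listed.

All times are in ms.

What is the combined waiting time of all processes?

28

Timeline: | 104 0-1 | 103 1-9 | 100 9-11 | 102 11-19 | 101 19-28 |
Completion: 100=11  101=28  102=19  103=9  104=1
Waiting = turnaround − burst: 100=3, 101=15, 102=9, 103=1, 104=0
Total waiting = 3 + 15 + 9 + 1 + 0 = 28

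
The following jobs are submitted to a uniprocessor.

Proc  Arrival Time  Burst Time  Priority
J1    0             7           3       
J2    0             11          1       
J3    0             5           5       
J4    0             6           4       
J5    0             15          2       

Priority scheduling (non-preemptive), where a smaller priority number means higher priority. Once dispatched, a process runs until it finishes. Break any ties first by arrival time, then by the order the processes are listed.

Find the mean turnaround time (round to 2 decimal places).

Timeline: | J2 0-11 | J5 11-26 | J1 26-33 | J4 33-39 | J3 39-44 |
Completion: J1=33  J2=11  J3=44  J4=39  J5=26
Turnaround times: J1=33, J2=11, J3=44, J4=39, J5=26
Average turnaround = (33+11+44+39+26) / 5 = 153/5 = 30.60

30.60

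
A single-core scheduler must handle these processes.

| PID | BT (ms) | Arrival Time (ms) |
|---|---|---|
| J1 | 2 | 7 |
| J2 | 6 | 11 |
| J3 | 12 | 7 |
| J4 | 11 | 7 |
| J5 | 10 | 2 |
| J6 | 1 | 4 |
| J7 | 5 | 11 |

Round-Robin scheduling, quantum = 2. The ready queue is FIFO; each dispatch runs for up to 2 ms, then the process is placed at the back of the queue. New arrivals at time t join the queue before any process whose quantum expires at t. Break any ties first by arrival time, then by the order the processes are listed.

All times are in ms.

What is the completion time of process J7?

38

Schedule: | idle 0-2 | J5 2-4 | J6 4-5 | J5 5-7 | J1 7-9 | J3 9-11 | J4 11-13 | J5 13-15 | J2 15-17 | J7 17-19 | J3 19-21 | J4 21-23 | J5 23-25 | J2 25-27 | J7 27-29 | J3 29-31 | J4 31-33 | J5 33-35 | J2 35-37 | J7 37-38 | J3 38-40 | J4 40-42 | J3 42-44 | J4 44-46 | J3 46-48 | J4 48-49 |
Completion: J1=9  J2=37  J3=48  J4=49  J5=35  J6=5  J7=38
Turnaround (C−A): J1=2  J2=26  J3=41  J4=42  J5=33  J6=1  J7=27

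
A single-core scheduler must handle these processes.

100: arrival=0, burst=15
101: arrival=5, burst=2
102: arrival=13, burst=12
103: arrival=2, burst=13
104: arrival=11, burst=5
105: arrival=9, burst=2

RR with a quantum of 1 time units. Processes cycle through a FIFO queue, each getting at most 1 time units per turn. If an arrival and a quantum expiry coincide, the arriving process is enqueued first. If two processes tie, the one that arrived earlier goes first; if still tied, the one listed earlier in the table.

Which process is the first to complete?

101

Schedule: | 100 0-2 | 103 2-3 | 100 3-4 | 103 4-5 | 100 5-6 | 101 6-7 | 103 7-8 | 100 8-9 | 101 9-10 | 103 10-11 | 105 11-12 | 100 12-13 | 104 13-14 | 103 14-15 | 105 15-16 | 102 16-17 | 100 17-18 | 104 18-19 | 103 19-20 | 102 20-21 | 100 21-22 | 104 22-23 | 103 23-24 | 102 24-25 | 100 25-26 | 104 26-27 | 103 27-28 | 102 28-29 | 100 29-30 | 104 30-31 | 103 31-32 | 102 32-33 | 100 33-34 | 103 34-35 | 102 35-36 | 100 36-37 | 103 37-38 | 102 38-39 | 100 39-40 | 103 40-41 | 102 41-42 | 100 42-43 | 103 43-44 | 102 44-45 | 100 45-46 | 102 46-49 |
Completion: 100=46  101=10  102=49  103=44  104=31  105=16
Finish order: 101 → 105 → 104 → 103 → 100 → 102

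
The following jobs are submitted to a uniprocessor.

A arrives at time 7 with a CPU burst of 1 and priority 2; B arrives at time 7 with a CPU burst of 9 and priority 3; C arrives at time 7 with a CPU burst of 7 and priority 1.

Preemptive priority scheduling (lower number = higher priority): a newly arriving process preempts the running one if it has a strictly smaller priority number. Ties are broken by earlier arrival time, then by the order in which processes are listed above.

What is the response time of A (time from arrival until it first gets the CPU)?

Schedule: | idle 0-7 | C 7-14 | A 14-15 | B 15-24 |
Completion: A=15  B=24  C=14
Response(A) = first start − arrival = 14 − 7 = 7

7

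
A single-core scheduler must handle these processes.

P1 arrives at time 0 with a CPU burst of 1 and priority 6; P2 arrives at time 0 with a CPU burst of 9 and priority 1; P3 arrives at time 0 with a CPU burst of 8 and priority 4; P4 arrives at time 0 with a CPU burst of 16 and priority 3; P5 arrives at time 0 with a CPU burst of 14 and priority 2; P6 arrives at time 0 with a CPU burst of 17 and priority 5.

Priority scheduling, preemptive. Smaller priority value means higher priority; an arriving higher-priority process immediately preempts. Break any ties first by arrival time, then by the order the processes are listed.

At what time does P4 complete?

Timeline: | P2 0-9 | P5 9-23 | P4 23-39 | P3 39-47 | P6 47-64 | P1 64-65 |
Completion: P1=65  P2=9  P3=47  P4=39  P5=23  P6=64
Turnaround (C−A): P1=65  P2=9  P3=47  P4=39  P5=23  P6=64

39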